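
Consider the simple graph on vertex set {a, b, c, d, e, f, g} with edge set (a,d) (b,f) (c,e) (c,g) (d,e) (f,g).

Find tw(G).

A width-1 tree decomposition is:
Bags: B1 = {a, d}  B2 = {d, e}  B3 = {c, e}  B4 = {c, g}  B5 = {f, g}  B6 = {b, f}
Tree: B1–B2, B2–B3, B3–B4, B4–B5, B5–B6
Each bag holds 2 vertices, so the decomposition has width 1, which upper-bounds the treewidth. Any graph with an edge has treewidth ≥ 1, and G has the edge a–d. The upper and lower bounds meet at 1, so that is the treewidth.

1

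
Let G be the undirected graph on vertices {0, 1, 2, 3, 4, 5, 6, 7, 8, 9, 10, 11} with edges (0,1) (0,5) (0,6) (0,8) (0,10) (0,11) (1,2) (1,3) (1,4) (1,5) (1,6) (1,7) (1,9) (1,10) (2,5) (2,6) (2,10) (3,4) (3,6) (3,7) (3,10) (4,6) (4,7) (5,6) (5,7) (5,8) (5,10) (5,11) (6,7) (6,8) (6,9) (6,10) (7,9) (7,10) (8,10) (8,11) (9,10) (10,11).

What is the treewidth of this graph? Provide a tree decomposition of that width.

Treewidth 4.
One such decomposition:
Bags: B1 = {1, 2, 5, 6, 10}  B2 = {1, 5, 6, 7, 10}  B3 = {0, 1, 5, 6, 10}  B4 = {0, 5, 6, 8, 10}  B5 = {1, 6, 7, 9, 10}  B6 = {1, 3, 6, 7, 10}  B7 = {1, 3, 4, 6, 7}  B8 = {0, 5, 8, 10, 11}
Tree: B1–B2, B1–B3, B3–B4, B2–B5, B5–B6, B6–B7, B4–B8

Every bag has size at most 5, so the width is 5 − 1 = 4 and tw(G) ≤ 4. For the lower bound, the 5 vertices {0, 5, 8, 10, 11} are pairwise adjacent, and any tree decomposition puts a clique entirely inside one bag — forcing width ≥ 4. Combining the bounds, tw(G) = 4.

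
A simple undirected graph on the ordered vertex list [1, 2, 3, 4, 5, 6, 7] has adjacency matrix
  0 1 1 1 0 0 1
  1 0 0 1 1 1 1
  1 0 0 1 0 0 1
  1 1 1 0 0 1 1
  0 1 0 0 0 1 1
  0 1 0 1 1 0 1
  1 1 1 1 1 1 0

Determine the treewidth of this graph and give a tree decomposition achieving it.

Treewidth 3.
One optimal decomposition is:
Bags: B1 = {2, 5, 6, 7}  B2 = {2, 4, 6, 7}  B3 = {1, 2, 4, 7}  B4 = {1, 3, 4, 7}
Tree: B1–B2, B2–B3, B3–B4

The largest bag has 4 vertices, giving width 3; this decomposition certifies tw(G) ≤ 3. Conversely, {1, 2, 4, 7} is a clique of size 4, and the vertices of any clique must share a bag in every tree decomposition; so some bag has ≥ 4 vertices and tw(G) ≥ 3. Therefore the treewidth is 3.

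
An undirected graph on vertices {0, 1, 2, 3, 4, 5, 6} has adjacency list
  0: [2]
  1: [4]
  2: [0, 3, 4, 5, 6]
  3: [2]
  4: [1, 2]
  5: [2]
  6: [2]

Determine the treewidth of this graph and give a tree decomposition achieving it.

Treewidth 1.
One optimal decomposition is:
Bags: B1 = {2, 5}  B2 = {2, 4}  B3 = {2, 3}  B4 = {0, 2}  B5 = {1, 4}  B6 = {2, 6}
Tree: B1–B2, B1–B3, B1–B4, B2–B5, B2–B6

Each bag holds 2 vertices, so the decomposition has width 1, which upper-bounds the treewidth. Since G has at least one edge (e.g. 5–2), it is not an edgeless graph, so tw(G) ≥ 1. The upper and lower bounds meet at 1, so that is the treewidth.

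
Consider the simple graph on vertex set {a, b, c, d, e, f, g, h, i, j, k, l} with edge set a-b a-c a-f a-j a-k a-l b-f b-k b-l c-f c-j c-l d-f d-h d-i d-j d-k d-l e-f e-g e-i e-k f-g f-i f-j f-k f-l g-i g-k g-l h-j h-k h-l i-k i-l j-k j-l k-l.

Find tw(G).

4

A width-4 tree decomposition is:
Bags: B1 = {a, f, j, k, l}  B2 = {d, f, j, k, l}  B3 = {a, c, f, j, l}  B4 = {d, f, i, k, l}  B5 = {f, g, i, k, l}  B6 = {e, f, g, i, k}  B7 = {d, h, j, k, l}  B8 = {a, b, f, k, l}
Tree: B1–B2, B1–B3, B2–B4, B4–B5, B5–B6, B2–B7, B1–B8
Every bag has size at most 5, so the width is 5 − 1 = 4 and tw(G) ≤ 4. On the other hand G contains the 5-clique {d, h, j, k, l}. A clique must lie in a single bag of any decomposition, so no decomposition can have width below 4. Therefore the treewidth is 4.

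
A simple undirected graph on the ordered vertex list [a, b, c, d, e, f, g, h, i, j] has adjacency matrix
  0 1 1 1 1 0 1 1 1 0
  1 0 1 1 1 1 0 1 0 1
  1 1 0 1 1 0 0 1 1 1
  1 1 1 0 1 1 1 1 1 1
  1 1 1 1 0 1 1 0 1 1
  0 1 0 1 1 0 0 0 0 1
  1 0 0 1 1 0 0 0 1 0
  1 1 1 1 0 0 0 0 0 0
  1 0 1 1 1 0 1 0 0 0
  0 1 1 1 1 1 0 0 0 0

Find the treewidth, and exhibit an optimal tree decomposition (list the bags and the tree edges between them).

Treewidth 4.
Bags: B1 = {b, d, e, f, j}  B2 = {b, c, d, e, j}  B3 = {a, b, c, d, e}  B4 = {a, c, d, e, i}  B5 = {a, b, c, d, h}  B6 = {a, d, e, g, i}
Tree: B1–B2, B2–B3, B3–B4, B3–B5, B4–B6

Each bag holds 5 vertices, so the decomposition has width 4, which upper-bounds the treewidth. For the lower bound, the 5 vertices {a, d, e, g, i} are pairwise adjacent, and any tree decomposition puts a clique entirely inside one bag — forcing width ≥ 4. The upper and lower bounds meet at 4, so that is the treewidth.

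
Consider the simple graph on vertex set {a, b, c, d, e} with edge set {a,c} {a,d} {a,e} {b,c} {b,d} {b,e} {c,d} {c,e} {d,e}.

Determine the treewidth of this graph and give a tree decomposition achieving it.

Treewidth 3.
One optimal decomposition is:
Bags: B1 = {a, c, d, e}  B2 = {b, c, d, e}
Tree: B1–B2

The largest bag has 4 vertices, giving width 3; this decomposition certifies tw(G) ≤ 3. Conversely, {a, c, d, e} is a clique of size 4, and the vertices of any clique must share a bag in every tree decomposition; so some bag has ≥ 4 vertices and tw(G) ≥ 3. The upper and lower bounds meet at 3, so that is the treewidth.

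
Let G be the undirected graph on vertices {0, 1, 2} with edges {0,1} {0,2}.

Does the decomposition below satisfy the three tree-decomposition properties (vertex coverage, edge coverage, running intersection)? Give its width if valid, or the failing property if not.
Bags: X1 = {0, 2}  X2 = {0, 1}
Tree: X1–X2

Yes; width 1.

Checking the three conditions: (i) the bags cover all of {0, 1, 2}; (ii) for each edge, some bag contains both endpoints; (iii) the bags containing any fixed vertex form a subtree. All hold, so the decomposition is valid with width 2 − 1 = 1.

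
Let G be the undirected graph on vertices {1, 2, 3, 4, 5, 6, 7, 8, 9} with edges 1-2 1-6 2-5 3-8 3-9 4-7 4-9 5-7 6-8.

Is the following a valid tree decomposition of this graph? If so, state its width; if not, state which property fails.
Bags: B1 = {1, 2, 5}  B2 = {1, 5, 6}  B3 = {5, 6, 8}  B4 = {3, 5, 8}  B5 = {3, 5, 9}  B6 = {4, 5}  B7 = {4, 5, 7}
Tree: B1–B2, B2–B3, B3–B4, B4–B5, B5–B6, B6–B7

A tree decomposition must satisfy three properties: every vertex lies in some bag; for every edge, both endpoints lie together in some bag; and for every vertex, the bags containing it form a connected subtree. Here edge (9,4) lies in no bag, so the decomposition is invalid.

No — edge (9,4) lies in no bag.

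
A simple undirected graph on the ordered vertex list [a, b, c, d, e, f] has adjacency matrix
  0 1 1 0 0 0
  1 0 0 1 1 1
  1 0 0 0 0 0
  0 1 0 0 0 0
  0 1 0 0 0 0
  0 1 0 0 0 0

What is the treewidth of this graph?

A width-1 tree decomposition is:
Bags: B1 = {a, c}  B2 = {a, b}  B3 = {b, d}  B4 = {b, f}  B5 = {b, e}
Tree: B1–B2, B2–B3, B2–B4, B4–B5
Each bag holds 2 vertices, so the decomposition has width 1, which upper-bounds the treewidth. G has an edge, so its treewidth is at least 1. Hence tw(G) = 1 exactly.

1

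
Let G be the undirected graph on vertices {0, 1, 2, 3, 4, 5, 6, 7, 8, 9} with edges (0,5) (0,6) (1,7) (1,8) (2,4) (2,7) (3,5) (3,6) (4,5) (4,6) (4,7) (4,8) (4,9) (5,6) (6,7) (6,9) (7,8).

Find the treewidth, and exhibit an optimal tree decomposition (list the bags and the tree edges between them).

The largest bag has 3 vertices, giving width 2; this decomposition certifies tw(G) ≤ 2. For the lower bound, the 3 vertices {0, 5, 6} are pairwise adjacent, and any tree decomposition puts a clique entirely inside one bag — forcing width ≥ 2. Therefore the treewidth is 2.

Treewidth 2.
One such decomposition:
Bags: B1 = {4, 6, 7}  B2 = {4, 5, 6}  B3 = {4, 7, 8}  B4 = {3, 5, 6}  B5 = {1, 7, 8}  B6 = {0, 5, 6}  B7 = {2, 4, 7}  B8 = {4, 6, 9}
Tree: B1–B2, B1–B3, B2–B4, B3–B5, B4–B6, B3–B7, B1–B8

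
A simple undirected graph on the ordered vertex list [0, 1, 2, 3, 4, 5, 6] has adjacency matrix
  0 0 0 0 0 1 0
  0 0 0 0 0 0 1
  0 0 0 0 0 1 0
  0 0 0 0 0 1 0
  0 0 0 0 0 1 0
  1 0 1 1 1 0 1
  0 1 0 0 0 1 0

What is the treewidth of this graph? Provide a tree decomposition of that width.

Treewidth 1.
One optimal decomposition is:
Bags: B1 = {3, 5}  B2 = {4, 5}  B3 = {5, 6}  B4 = {2, 5}  B5 = {0, 5}  B6 = {1, 6}
Tree: B1–B2, B1–B3, B1–B4, B2–B5, B3–B6

Every bag has size at most 2, so the width is 2 − 1 = 1 and tw(G) ≤ 1. G has an edge, so its treewidth is at least 1. The upper and lower bounds meet at 1, so that is the treewidth.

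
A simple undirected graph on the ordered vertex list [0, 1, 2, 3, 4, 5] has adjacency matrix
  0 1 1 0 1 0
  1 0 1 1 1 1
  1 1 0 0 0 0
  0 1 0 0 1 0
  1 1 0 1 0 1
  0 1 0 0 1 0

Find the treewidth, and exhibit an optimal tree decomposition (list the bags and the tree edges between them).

Treewidth 2.
One optimal decomposition is:
Bags: B1 = {1, 4, 5}  B2 = {0, 1, 4}  B3 = {0, 1, 2}  B4 = {1, 3, 4}
Tree: B1–B2, B2–B3, B2–B4

The largest bag has 3 vertices, giving width 2; this decomposition certifies tw(G) ≤ 2. Conversely, {0, 1, 2} is a clique of size 3, and the vertices of any clique must share a bag in every tree decomposition; so some bag has ≥ 3 vertices and tw(G) ≥ 2. Combining the bounds, tw(G) = 2.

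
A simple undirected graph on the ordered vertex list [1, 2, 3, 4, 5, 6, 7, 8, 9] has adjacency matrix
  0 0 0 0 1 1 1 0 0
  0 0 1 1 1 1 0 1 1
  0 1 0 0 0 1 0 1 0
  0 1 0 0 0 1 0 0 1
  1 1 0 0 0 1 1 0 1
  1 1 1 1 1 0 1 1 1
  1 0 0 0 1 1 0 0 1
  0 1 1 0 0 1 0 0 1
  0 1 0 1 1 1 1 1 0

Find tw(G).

3

A width-3 tree decomposition is:
Bags: B1 = {1, 5, 6, 7}  B2 = {5, 6, 7, 9}  B3 = {2, 5, 6, 9}  B4 = {2, 4, 6, 9}  B5 = {2, 6, 8, 9}  B6 = {2, 3, 6, 8}
Tree: B1–B2, B2–B3, B3–B4, B3–B5, B5–B6
Every bag has size at most 4, so the width is 4 − 1 = 3 and tw(G) ≤ 3. For the lower bound, the 4 vertices {1, 5, 6, 7} are pairwise adjacent, and any tree decomposition puts a clique entirely inside one bag — forcing width ≥ 3. Hence tw(G) = 3 exactly.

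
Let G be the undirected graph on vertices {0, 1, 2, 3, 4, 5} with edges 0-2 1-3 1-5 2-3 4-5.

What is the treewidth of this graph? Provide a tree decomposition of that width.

Treewidth 1.
One optimal decomposition is:
Bags: B1 = {2, 3}  B2 = {1, 3}  B3 = {1, 5}  B4 = {4, 5}  B5 = {0, 2}
Tree: B1–B2, B2–B3, B3–B4, B1–B5

Every bag has size at most 2, so the width is 2 − 1 = 1 and tw(G) ≤ 1. Since G has at least one edge (e.g. 2–3), it is not an edgeless graph, so tw(G) ≥ 1. Therefore the treewidth is 1.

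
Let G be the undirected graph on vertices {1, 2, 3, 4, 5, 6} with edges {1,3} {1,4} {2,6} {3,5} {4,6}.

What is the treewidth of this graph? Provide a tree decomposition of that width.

Each bag holds 2 vertices, so the decomposition has width 1, which upper-bounds the treewidth. Any graph with an edge has treewidth ≥ 1, and G has the edge 5–3. The upper and lower bounds meet at 1, so that is the treewidth.

Treewidth 1.
One optimal decomposition is:
Bags: B1 = {3, 5}  B2 = {1, 3}  B3 = {1, 4}  B4 = {4, 6}  B5 = {2, 6}
Tree: B1–B2, B2–B3, B3–B4, B4–B5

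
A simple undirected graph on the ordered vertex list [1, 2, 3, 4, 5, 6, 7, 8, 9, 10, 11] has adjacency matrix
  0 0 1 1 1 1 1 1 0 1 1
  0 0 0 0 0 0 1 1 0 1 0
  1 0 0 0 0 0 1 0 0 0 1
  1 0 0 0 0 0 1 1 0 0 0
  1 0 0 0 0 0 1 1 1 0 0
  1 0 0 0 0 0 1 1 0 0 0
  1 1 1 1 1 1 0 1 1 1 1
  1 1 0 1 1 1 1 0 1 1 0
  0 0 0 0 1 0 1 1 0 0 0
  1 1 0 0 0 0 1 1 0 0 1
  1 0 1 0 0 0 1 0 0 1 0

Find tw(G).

A width-3 tree decomposition is:
Bags: B1 = {1, 7, 8, 10}  B2 = {2, 7, 8, 10}  B3 = {1, 6, 7, 8}  B4 = {1, 4, 7, 8}  B5 = {1, 5, 7, 8}  B6 = {1, 7, 10, 11}  B7 = {5, 7, 8, 9}  B8 = {1, 3, 7, 11}
Tree: B1–B2, B1–B3, B3–B4, B1–B5, B1–B6, B5–B7, B6–B8
Each bag holds 4 vertices, so the decomposition has width 3, which upper-bounds the treewidth. For the lower bound, the 4 vertices {1, 7, 8, 10} are pairwise adjacent, and any tree decomposition puts a clique entirely inside one bag — forcing width ≥ 3. Therefore the treewidth is 3.

3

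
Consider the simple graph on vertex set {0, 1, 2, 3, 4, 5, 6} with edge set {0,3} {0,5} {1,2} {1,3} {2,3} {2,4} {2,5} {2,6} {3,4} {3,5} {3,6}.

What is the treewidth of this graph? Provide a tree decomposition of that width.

Treewidth 2.
One such decomposition:
Bags: B1 = {2, 3, 5}  B2 = {1, 2, 3}  B3 = {2, 3, 6}  B4 = {0, 3, 5}  B5 = {2, 3, 4}
Tree: B1–B2, B2–B3, B1–B4, B2–B5

Each bag holds 3 vertices, so the decomposition has width 2, which upper-bounds the treewidth. On the other hand G contains the 3-clique {0, 3, 5}. A clique must lie in a single bag of any decomposition, so no decomposition can have width below 2. Hence tw(G) = 2 exactly.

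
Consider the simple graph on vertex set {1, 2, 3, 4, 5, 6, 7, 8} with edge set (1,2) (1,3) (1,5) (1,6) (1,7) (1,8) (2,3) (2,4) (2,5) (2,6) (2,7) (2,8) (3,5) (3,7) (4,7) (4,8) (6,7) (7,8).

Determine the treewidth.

A width-3 tree decomposition is:
Bags: B1 = {1, 2, 6, 7}  B2 = {1, 2, 7, 8}  B3 = {2, 4, 7, 8}  B4 = {1, 2, 3, 7}  B5 = {1, 2, 3, 5}
Tree: B1–B2, B2–B3, B2–B4, B4–B5
Every bag has size at most 4, so the width is 4 − 1 = 3 and tw(G) ≤ 3. Conversely, {1, 2, 3, 5} is a clique of size 4, and the vertices of any clique must share a bag in every tree decomposition; so some bag has ≥ 4 vertices and tw(G) ≥ 3. Combining the bounds, tw(G) = 3.

3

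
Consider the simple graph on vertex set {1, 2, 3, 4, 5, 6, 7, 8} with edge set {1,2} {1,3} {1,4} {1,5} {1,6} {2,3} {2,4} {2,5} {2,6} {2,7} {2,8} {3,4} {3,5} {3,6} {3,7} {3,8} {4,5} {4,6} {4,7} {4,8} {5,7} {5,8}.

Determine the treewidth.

A width-4 tree decomposition is:
Bags: B1 = {1, 2, 3, 4, 5}  B2 = {2, 3, 4, 5, 7}  B3 = {2, 3, 4, 5, 8}  B4 = {1, 2, 3, 4, 6}
Tree: B1–B2, B2–B3, B1–B4
Each bag holds 5 vertices, so the decomposition has width 4, which upper-bounds the treewidth. On the other hand G contains the 5-clique {2, 3, 4, 5, 8}. A clique must lie in a single bag of any decomposition, so no decomposition can have width below 4. Therefore the treewidth is 4.

4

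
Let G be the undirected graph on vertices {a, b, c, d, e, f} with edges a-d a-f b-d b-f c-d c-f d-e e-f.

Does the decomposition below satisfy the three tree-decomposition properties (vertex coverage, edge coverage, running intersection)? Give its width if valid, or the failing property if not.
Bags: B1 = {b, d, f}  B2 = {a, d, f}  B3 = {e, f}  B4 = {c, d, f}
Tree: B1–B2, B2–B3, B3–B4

No — edge (d,e) lies in no bag.

A tree decomposition must satisfy three properties: every vertex lies in some bag; for every edge, both endpoints lie together in some bag; and for every vertex, the bags containing it form a connected subtree. Here edge (d,e) lies in no bag, so the decomposition is invalid.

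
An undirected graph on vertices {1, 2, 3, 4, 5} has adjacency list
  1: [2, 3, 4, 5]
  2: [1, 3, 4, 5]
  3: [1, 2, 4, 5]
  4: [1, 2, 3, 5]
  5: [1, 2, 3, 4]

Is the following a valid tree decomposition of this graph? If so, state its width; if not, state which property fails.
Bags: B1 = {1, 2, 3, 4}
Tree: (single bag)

No — vertex 5 appears in no bag.

A tree decomposition must satisfy three properties: every vertex lies in some bag; for every edge, both endpoints lie together in some bag; and for every vertex, the bags containing it form a connected subtree. Here vertex 5 appears in no bag, so the decomposition is invalid.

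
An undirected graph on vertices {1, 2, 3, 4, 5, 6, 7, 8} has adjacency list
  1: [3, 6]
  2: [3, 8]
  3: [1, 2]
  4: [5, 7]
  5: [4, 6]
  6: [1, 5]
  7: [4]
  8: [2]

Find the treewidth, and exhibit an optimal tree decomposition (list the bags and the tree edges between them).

Treewidth 1.
Bags: B1 = {4, 7}  B2 = {4, 5}  B3 = {5, 6}  B4 = {1, 6}  B5 = {1, 3}  B6 = {2, 3}  B7 = {2, 8}
Tree: B1–B2, B2–B3, B3–B4, B4–B5, B5–B6, B6–B7

The largest bag has 2 vertices, giving width 1; this decomposition certifies tw(G) ≤ 1. G has an edge, so its treewidth is at least 1. The upper and lower bounds meet at 1, so that is the treewidth.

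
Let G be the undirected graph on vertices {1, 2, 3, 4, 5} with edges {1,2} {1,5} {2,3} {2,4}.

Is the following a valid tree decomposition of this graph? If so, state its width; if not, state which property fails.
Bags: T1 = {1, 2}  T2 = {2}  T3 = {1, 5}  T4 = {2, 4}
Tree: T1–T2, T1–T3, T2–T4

A tree decomposition must satisfy three properties: every vertex lies in some bag; for every edge, both endpoints lie together in some bag; and for every vertex, the bags containing it form a connected subtree. Here vertex 3 appears in no bag, so the decomposition is invalid.

No — vertex 3 appears in no bag.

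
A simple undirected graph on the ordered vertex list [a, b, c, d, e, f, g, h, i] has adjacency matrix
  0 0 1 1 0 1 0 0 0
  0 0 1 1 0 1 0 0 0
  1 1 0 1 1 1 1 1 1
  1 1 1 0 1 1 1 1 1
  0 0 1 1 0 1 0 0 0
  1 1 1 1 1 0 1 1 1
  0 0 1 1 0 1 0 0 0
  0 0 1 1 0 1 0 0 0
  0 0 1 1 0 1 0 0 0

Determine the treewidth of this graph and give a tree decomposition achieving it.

Treewidth 3.
Bags: B1 = {c, d, f, g}  B2 = {c, d, f, h}  B3 = {c, d, e, f}  B4 = {c, d, f, i}  B5 = {b, c, d, f}  B6 = {a, c, d, f}
Tree: B1–B2, B2–B3, B3–B4, B4–B5, B5–B6

Each bag holds 4 vertices, so the decomposition has width 3, which upper-bounds the treewidth. Conversely, {c, d, f, g} is a clique of size 4, and the vertices of any clique must share a bag in every tree decomposition; so some bag has ≥ 4 vertices and tw(G) ≥ 3. The upper and lower bounds meet at 3, so that is the treewidth.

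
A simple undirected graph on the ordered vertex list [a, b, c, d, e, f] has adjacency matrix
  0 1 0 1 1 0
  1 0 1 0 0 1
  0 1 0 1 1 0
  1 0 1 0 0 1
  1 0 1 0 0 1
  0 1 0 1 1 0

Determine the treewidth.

3

A width-3 tree decomposition is:
Bags: B1 = {b, d, e, f}  B2 = {b, c, d, e}  B3 = {a, b, d, e}
Tree: B1–B2, B2–B3
Every bag has size at most 4, so the width is 4 − 1 = 3 and tw(G) ≤ 3. For the lower bound: the 4 vertex sets {d,f}, {c,e}, {b}, {a} are disjoint, each induces a connected subgraph, and every pair is joined by at least one edge of G. Contracting each set to a single vertex therefore yields K_{4} as a minor, and since treewidth is minor-monotone, tw(G) ≥ tw(K_{4}) = 3. The upper and lower bounds meet at 3, so that is the treewidth.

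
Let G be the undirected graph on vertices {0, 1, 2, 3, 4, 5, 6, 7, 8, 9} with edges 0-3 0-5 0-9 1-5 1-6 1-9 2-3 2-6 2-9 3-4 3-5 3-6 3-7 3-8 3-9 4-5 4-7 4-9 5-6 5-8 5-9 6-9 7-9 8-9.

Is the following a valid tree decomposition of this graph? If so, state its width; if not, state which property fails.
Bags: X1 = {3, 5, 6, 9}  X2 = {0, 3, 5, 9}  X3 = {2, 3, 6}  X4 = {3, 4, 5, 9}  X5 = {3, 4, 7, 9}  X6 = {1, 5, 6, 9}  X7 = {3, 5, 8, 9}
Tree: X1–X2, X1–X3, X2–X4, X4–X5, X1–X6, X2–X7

No — edge (9,2) lies in no bag.

A tree decomposition must satisfy three properties: every vertex lies in some bag; for every edge, both endpoints lie together in some bag; and for every vertex, the bags containing it form a connected subtree. Here edge (9,2) lies in no bag, so the decomposition is invalid.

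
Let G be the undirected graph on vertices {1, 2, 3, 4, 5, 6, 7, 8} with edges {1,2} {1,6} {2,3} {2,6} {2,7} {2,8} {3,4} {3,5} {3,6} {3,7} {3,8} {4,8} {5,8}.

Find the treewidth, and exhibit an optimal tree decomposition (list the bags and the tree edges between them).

Each bag holds 3 vertices, so the decomposition has width 2, which upper-bounds the treewidth. Conversely, {1, 2, 6} is a clique of size 3, and the vertices of any clique must share a bag in every tree decomposition; so some bag has ≥ 3 vertices and tw(G) ≥ 2. The upper and lower bounds meet at 2, so that is the treewidth.

Treewidth 2.
Bags: B1 = {2, 3, 8}  B2 = {3, 5, 8}  B3 = {3, 4, 8}  B4 = {2, 3, 6}  B5 = {1, 2, 6}  B6 = {2, 3, 7}
Tree: B1–B2, B1–B3, B1–B4, B4–B5, B4–B6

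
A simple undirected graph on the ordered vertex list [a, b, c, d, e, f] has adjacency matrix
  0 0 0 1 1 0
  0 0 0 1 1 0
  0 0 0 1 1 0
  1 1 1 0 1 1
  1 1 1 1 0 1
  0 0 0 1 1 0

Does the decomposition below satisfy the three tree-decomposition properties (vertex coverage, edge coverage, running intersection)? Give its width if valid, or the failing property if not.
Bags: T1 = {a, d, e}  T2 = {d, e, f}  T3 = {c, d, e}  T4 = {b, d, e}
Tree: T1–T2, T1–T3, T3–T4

Vertex coverage: the bags together contain {a, b, c, d, e, f}, the full vertex set. Edge coverage: each edge of G has both endpoints in at least one bag. Running intersection: for every vertex, the bags containing it form a connected subtree. All three properties hold, so this is a valid tree decomposition of width max|bag| − 1 = 2, and hence tw(G) ≤ 2.

Yes; width 2.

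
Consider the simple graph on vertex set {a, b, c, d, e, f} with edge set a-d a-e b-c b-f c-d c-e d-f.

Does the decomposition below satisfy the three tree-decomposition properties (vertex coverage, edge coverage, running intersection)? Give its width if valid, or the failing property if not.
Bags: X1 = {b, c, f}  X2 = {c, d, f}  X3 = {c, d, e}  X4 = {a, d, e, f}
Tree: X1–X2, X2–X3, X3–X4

No — bags containing vertex f are not connected in the tree.

A tree decomposition must satisfy three properties: every vertex lies in some bag; for every edge, both endpoints lie together in some bag; and for every vertex, the bags containing it form a connected subtree. Here bags containing vertex f are not connected in the tree, so the decomposition is invalid.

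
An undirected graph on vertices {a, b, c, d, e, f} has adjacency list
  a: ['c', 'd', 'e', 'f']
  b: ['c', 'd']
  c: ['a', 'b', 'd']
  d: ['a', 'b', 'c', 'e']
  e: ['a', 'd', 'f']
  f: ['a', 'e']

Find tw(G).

2

A width-2 tree decomposition is:
Bags: B1 = {a, c, d}  B2 = {b, c, d}  B3 = {a, d, e}  B4 = {a, e, f}
Tree: B1–B2, B1–B3, B3–B4
Every bag has size at most 3, so the width is 3 − 1 = 2 and tw(G) ≤ 2. On the other hand G contains the 3-clique {a, d, e}. A clique must lie in a single bag of any decomposition, so no decomposition can have width below 2. Combining the bounds, tw(G) = 2.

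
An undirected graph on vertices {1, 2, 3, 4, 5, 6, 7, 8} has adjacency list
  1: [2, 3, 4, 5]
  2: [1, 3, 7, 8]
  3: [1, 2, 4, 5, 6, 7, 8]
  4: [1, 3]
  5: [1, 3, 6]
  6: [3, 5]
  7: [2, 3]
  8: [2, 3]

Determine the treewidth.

2

A width-2 tree decomposition is:
Bags: B1 = {2, 3, 8}  B2 = {2, 3, 7}  B3 = {1, 2, 3}  B4 = {1, 3, 5}  B5 = {3, 5, 6}  B6 = {1, 3, 4}
Tree: B1–B2, B1–B3, B3–B4, B4–B5, B3–B6
Every bag has size at most 3, so the width is 3 − 1 = 2 and tw(G) ≤ 2. On the other hand G contains the 3-clique {2, 3, 8}. A clique must lie in a single bag of any decomposition, so no decomposition can have width below 2. Hence tw(G) = 2 exactly.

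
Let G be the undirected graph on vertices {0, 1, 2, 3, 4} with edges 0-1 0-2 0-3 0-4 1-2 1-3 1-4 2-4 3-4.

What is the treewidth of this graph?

3

A width-3 tree decomposition is:
Bags: B1 = {0, 1, 2, 4}  B2 = {0, 1, 3, 4}
Tree: B1–B2
Every bag has size at most 4, so the width is 4 − 1 = 3 and tw(G) ≤ 3. For the lower bound, the 4 vertices {0, 1, 2, 4} are pairwise adjacent, and any tree decomposition puts a clique entirely inside one bag — forcing width ≥ 3. The upper and lower bounds meet at 3, so that is the treewidth.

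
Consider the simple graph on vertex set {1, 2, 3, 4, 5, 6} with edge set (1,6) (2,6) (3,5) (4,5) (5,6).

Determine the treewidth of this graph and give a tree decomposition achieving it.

Treewidth 1.
Bags: B1 = {5, 6}  B2 = {3, 5}  B3 = {1, 6}  B4 = {4, 5}  B5 = {2, 6}
Tree: B1–B2, B1–B3, B1–B4, B3–B5

Each bag holds 2 vertices, so the decomposition has width 1, which upper-bounds the treewidth. Any graph with an edge has treewidth ≥ 1, and G has the edge 5–6. Therefore the treewidth is 1.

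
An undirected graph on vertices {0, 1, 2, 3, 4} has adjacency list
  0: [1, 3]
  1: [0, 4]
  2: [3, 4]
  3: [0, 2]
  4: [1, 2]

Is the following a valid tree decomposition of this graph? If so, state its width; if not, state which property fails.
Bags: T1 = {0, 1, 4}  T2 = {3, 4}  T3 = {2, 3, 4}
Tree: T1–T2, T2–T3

A tree decomposition must satisfy three properties: every vertex lies in some bag; for every edge, both endpoints lie together in some bag; and for every vertex, the bags containing it form a connected subtree. Here edge (0,3) lies in no bag, so the decomposition is invalid.

No — edge (0,3) lies in no bag.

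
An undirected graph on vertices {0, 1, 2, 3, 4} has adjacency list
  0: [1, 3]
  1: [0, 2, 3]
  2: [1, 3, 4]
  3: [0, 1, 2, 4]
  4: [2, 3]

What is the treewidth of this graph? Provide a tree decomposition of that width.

Each bag holds 3 vertices, so the decomposition has width 2, which upper-bounds the treewidth. For the lower bound, the 3 vertices {0, 1, 3} are pairwise adjacent, and any tree decomposition puts a clique entirely inside one bag — forcing width ≥ 2. Combining the bounds, tw(G) = 2.

Treewidth 2.
One such decomposition:
Bags: B1 = {1, 2, 3}  B2 = {0, 1, 3}  B3 = {2, 3, 4}
Tree: B1–B2, B1–B3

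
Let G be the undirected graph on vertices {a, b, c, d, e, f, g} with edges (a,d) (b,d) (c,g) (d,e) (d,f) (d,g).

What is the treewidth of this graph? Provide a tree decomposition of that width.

Each bag holds 2 vertices, so the decomposition has width 1, which upper-bounds the treewidth. Any graph with an edge has treewidth ≥ 1, and G has the edge d–a. Therefore the treewidth is 1.

Treewidth 1.
One optimal decomposition is:
Bags: B1 = {a, d}  B2 = {d, g}  B3 = {d, f}  B4 = {c, g}  B5 = {d, e}  B6 = {b, d}
Tree: B1–B2, B1–B3, B2–B4, B2–B5, B1–B6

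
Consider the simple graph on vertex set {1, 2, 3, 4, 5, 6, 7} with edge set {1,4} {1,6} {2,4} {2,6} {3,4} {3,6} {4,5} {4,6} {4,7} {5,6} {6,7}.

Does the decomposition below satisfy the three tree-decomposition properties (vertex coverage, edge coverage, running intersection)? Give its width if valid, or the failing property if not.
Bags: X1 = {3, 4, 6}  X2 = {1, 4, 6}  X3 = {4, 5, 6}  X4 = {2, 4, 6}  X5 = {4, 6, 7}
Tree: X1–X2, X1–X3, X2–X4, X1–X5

Vertex coverage: the bags together contain {1, 2, 3, 4, 5, 6, 7}, the full vertex set. Edge coverage: each edge of G has both endpoints in at least one bag. Running intersection: for every vertex, the bags containing it form a connected subtree. All three properties hold, so this is a valid tree decomposition of width max|bag| − 1 = 2, and hence tw(G) ≤ 2.

Yes; width 2.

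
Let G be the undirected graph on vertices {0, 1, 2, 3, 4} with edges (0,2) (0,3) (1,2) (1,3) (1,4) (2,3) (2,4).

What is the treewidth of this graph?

2

A width-2 tree decomposition is:
Bags: B1 = {0, 2, 3}  B2 = {1, 2, 3}  B3 = {1, 2, 4}
Tree: B1–B2, B2–B3
The largest bag has 3 vertices, giving width 2; this decomposition certifies tw(G) ≤ 2. For the lower bound, the 3 vertices {0, 2, 3} are pairwise adjacent, and any tree decomposition puts a clique entirely inside one bag — forcing width ≥ 2. Hence tw(G) = 2 exactly.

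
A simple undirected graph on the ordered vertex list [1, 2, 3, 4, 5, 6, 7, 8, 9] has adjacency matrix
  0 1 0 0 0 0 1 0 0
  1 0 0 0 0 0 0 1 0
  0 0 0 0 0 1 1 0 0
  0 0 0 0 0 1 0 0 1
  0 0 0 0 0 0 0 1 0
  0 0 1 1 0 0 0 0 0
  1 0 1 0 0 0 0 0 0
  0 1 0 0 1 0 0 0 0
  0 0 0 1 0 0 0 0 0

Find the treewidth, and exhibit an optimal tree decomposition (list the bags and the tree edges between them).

Treewidth 1.
Bags: B1 = {4, 9}  B2 = {4, 6}  B3 = {3, 6}  B4 = {3, 7}  B5 = {1, 7}  B6 = {1, 2}  B7 = {2, 8}  B8 = {5, 8}
Tree: B1–B2, B2–B3, B3–B4, B4–B5, B5–B6, B6–B7, B7–B8

Each bag holds 2 vertices, so the decomposition has width 1, which upper-bounds the treewidth. Any graph with an edge has treewidth ≥ 1, and G has the edge 9–4. Therefore the treewidth is 1.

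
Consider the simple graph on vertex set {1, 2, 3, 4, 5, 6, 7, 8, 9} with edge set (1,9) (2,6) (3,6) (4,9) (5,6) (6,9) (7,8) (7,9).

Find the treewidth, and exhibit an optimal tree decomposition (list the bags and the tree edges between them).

Treewidth 1.
One such decomposition:
Bags: B1 = {6, 9}  B2 = {1, 9}  B3 = {5, 6}  B4 = {2, 6}  B5 = {7, 9}  B6 = {7, 8}  B7 = {3, 6}  B8 = {4, 9}
Tree: B1–B2, B1–B3, B3–B4, B1–B5, B5–B6, B1–B7, B1–B8

Every bag has size at most 2, so the width is 2 − 1 = 1 and tw(G) ≤ 1. Any graph with an edge has treewidth ≥ 1, and G has the edge 6–9. Combining the bounds, tw(G) = 1.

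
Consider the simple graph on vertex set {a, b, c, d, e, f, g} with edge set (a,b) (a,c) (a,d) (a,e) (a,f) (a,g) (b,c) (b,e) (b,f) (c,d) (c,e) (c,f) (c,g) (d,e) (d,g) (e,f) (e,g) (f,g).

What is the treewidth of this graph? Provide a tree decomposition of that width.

Treewidth 4.
Bags: B1 = {a, c, e, f, g}  B2 = {a, b, c, e, f}  B3 = {a, c, d, e, g}
Tree: B1–B2, B1–B3

Every bag has size at most 5, so the width is 5 − 1 = 4 and tw(G) ≤ 4. For the lower bound, the 5 vertices {a, c, d, e, g} are pairwise adjacent, and any tree decomposition puts a clique entirely inside one bag — forcing width ≥ 4. Therefore the treewidth is 4.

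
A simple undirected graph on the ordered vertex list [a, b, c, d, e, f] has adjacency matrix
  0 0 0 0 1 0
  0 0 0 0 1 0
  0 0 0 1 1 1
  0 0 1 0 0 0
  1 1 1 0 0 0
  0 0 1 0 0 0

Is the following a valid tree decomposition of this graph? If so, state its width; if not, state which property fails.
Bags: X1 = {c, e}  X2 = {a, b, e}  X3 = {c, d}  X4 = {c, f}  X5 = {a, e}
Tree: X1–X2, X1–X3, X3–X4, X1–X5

No — bags containing vertex a are not connected in the tree.

A tree decomposition must satisfy three properties: every vertex lies in some bag; for every edge, both endpoints lie together in some bag; and for every vertex, the bags containing it form a connected subtree. Here bags containing vertex a are not connected in the tree, so the decomposition is invalid.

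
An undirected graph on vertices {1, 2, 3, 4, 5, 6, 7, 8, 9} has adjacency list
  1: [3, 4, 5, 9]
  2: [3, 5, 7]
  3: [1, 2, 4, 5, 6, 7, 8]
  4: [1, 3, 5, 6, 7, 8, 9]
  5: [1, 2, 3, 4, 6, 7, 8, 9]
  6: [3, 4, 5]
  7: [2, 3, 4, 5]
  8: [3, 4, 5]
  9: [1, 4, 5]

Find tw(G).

3

A width-3 tree decomposition is:
Bags: B1 = {1, 3, 4, 5}  B2 = {3, 4, 5, 8}  B3 = {3, 4, 5, 7}  B4 = {3, 4, 5, 6}  B5 = {2, 3, 5, 7}  B6 = {1, 4, 5, 9}
Tree: B1–B2, B2–B3, B3–B4, B3–B5, B1–B6
Each bag holds 4 vertices, so the decomposition has width 3, which upper-bounds the treewidth. On the other hand G contains the 4-clique {1, 4, 5, 9}. A clique must lie in a single bag of any decomposition, so no decomposition can have width below 3. The upper and lower bounds meet at 3, so that is the treewidth.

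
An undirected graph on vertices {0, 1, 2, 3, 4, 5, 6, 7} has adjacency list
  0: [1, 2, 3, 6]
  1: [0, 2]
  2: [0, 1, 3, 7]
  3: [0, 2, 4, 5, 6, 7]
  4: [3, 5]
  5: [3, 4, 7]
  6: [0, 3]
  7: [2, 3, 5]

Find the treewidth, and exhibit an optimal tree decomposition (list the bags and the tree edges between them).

Every bag has size at most 3, so the width is 3 − 1 = 2 and tw(G) ≤ 2. Conversely, {0, 1, 2} is a clique of size 3, and the vertices of any clique must share a bag in every tree decomposition; so some bag has ≥ 3 vertices and tw(G) ≥ 2. Combining the bounds, tw(G) = 2.

Treewidth 2.
Bags: B1 = {0, 2, 3}  B2 = {0, 3, 6}  B3 = {2, 3, 7}  B4 = {3, 5, 7}  B5 = {3, 4, 5}  B6 = {0, 1, 2}
Tree: B1–B2, B1–B3, B3–B4, B4–B5, B1–B6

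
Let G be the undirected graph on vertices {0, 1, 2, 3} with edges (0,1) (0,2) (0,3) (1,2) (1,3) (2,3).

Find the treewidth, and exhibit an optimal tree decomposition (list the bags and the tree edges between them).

With just one bag of size 4, the width is 4 − 1 = 3, so tw(G) ≤ 3. For the lower bound, the 4 vertices {0, 1, 2, 3} are pairwise adjacent, and any tree decomposition puts a clique entirely inside one bag — forcing width ≥ 3. Combining the bounds, tw(G) = 3.

Treewidth 3.
One optimal decomposition is:
Bags: B1 = {0, 1, 2, 3}
Tree: (single bag)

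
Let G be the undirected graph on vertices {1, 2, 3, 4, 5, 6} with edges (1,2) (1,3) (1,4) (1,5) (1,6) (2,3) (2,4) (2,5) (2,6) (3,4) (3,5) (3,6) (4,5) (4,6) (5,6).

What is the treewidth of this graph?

A width-5 tree decomposition is:
Bags: B1 = {1, 2, 3, 4, 5, 6}
Tree: (single bag)
With just one bag of size 6, the width is 6 − 1 = 5, so tw(G) ≤ 5. For the lower bound, the 6 vertices {1, 2, 3, 4, 5, 6} are pairwise adjacent, and any tree decomposition puts a clique entirely inside one bag — forcing width ≥ 5. Combining the bounds, tw(G) = 5.

5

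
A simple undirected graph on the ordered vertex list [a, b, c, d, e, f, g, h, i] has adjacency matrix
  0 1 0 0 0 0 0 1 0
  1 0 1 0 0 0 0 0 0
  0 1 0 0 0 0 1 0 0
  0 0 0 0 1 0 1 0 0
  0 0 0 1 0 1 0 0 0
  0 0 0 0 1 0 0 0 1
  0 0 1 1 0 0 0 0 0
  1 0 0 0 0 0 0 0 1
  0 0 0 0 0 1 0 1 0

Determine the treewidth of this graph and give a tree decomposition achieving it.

Treewidth 2.
One optimal decomposition is:
Bags: B1 = {f, h, i}  B2 = {a, f, h}  B3 = {a, b, f}  B4 = {b, c, f}  B5 = {c, f, g}  B6 = {d, f, g}  B7 = {d, e, f}
Tree: B1–B2, B2–B3, B3–B4, B4–B5, B5–B6, B6–B7

Every bag has size at most 3, so the width is 3 − 1 = 2 and tw(G) ≤ 2. The edges f–i–h–a–b–c–g–d–e–f form a cycle, so G is not a tree and its treewidth is at least 2. Therefore the treewidth is 2.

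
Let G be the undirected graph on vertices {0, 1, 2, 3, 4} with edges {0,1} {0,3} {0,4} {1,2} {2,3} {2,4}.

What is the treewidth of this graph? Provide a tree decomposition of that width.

Treewidth 2.
Bags: B1 = {0, 2, 4}  B2 = {0, 2, 3}  B3 = {0, 1, 2}
Tree: B1–B2, B2–B3

The largest bag has 3 vertices, giving width 2; this decomposition certifies tw(G) ≤ 2. For the lower bound, G contains the cycle 0–4–2–3–0, so G is not a forest; only forests have treewidth ≤ 1, hence tw(G) ≥ 2. The upper and lower bounds meet at 2, so that is the treewidth.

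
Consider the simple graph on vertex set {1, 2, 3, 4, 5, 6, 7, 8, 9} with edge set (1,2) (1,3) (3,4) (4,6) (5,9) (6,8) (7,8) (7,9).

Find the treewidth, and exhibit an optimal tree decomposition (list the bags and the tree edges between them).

Treewidth 1.
One such decomposition:
Bags: B1 = {1, 2}  B2 = {1, 3}  B3 = {3, 4}  B4 = {4, 6}  B5 = {6, 8}  B6 = {7, 8}  B7 = {7, 9}  B8 = {5, 9}
Tree: B1–B2, B2–B3, B3–B4, B4–B5, B5–B6, B6–B7, B7–B8

Every bag has size at most 2, so the width is 2 − 1 = 1 and tw(G) ≤ 1. G has an edge, so its treewidth is at least 1. Therefore the treewidth is 1.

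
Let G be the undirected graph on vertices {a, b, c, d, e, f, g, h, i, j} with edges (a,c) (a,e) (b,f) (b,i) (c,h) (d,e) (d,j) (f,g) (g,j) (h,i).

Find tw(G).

2

A width-2 tree decomposition is:
Bags: B1 = {f, g, j}  B2 = {d, f, j}  B3 = {d, e, f}  B4 = {a, e, f}  B5 = {a, c, f}  B6 = {c, f, h}  B7 = {f, h, i}  B8 = {b, f, i}
Tree: B1–B2, B2–B3, B3–B4, B4–B5, B5–B6, B6–B7, B7–B8
The largest bag has 3 vertices, giving width 2; this decomposition certifies tw(G) ≤ 2. The edges f–g–j–d–e–a–c–h–i–b–f form a cycle, so G is not a tree and its treewidth is at least 2. Hence tw(G) = 2 exactly.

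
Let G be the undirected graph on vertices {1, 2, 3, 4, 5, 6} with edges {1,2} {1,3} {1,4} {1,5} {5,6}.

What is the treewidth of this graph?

1

A width-1 tree decomposition is:
Bags: B1 = {1, 5}  B2 = {1, 2}  B3 = {5, 6}  B4 = {1, 3}  B5 = {1, 4}
Tree: B1–B2, B1–B3, B1–B4, B4–B5
Every bag has size at most 2, so the width is 2 − 1 = 1 and tw(G) ≤ 1. G has an edge, so its treewidth is at least 1. The upper and lower bounds meet at 1, so that is the treewidth.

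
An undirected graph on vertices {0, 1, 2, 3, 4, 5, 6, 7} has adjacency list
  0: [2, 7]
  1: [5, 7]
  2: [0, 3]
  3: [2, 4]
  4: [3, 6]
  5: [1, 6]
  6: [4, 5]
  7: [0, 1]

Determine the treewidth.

2

A width-2 tree decomposition is:
Bags: B1 = {1, 5, 7}  B2 = {5, 6, 7}  B3 = {4, 6, 7}  B4 = {3, 4, 7}  B5 = {2, 3, 7}  B6 = {0, 2, 7}
Tree: B1–B2, B2–B3, B3–B4, B4–B5, B5–B6
Every bag has size at most 3, so the width is 3 − 1 = 2 and tw(G) ≤ 2. The edges 7–1–5–6–4–3–2–0–7 form a cycle, so G is not a tree and its treewidth is at least 2. The upper and lower bounds meet at 2, so that is the treewidth.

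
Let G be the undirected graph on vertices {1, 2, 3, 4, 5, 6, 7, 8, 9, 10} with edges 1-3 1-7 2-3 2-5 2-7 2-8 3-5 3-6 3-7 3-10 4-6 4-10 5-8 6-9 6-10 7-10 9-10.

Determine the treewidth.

2

A width-2 tree decomposition is:
Bags: B1 = {3, 7, 10}  B2 = {2, 3, 7}  B3 = {3, 6, 10}  B4 = {2, 3, 5}  B5 = {4, 6, 10}  B6 = {1, 3, 7}  B7 = {2, 5, 8}  B8 = {6, 9, 10}
Tree: B1–B2, B1–B3, B2–B4, B3–B5, B1–B6, B4–B7, B3–B8
The largest bag has 3 vertices, giving width 2; this decomposition certifies tw(G) ≤ 2. On the other hand G contains the 3-clique {2, 5, 8}. A clique must lie in a single bag of any decomposition, so no decomposition can have width below 2. Hence tw(G) = 2 exactly.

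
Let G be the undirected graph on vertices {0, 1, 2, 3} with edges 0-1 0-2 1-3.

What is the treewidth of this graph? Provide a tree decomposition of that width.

Treewidth 1.
One such decomposition:
Bags: B1 = {1, 3}  B2 = {0, 1}  B3 = {0, 2}
Tree: B1–B2, B2–B3

Every bag has size at most 2, so the width is 2 − 1 = 1 and tw(G) ≤ 1. Since G has at least one edge (e.g. 3–1), it is not an edgeless graph, so tw(G) ≥ 1. The upper and lower bounds meet at 1, so that is the treewidth.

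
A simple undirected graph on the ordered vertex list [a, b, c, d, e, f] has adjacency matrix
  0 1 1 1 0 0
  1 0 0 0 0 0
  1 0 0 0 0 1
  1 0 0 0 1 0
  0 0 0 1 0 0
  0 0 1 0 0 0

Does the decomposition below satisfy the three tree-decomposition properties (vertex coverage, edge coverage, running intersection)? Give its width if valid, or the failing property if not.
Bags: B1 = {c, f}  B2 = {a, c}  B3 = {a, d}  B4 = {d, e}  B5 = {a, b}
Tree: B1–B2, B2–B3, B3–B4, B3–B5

Yes; width 1.

Vertex coverage: the bags together contain {a, b, c, d, e, f}, the full vertex set. Edge coverage: each edge of G has both endpoints in at least one bag. Running intersection: for every vertex, the bags containing it form a connected subtree. All three properties hold, so this is a valid tree decomposition of width max|bag| − 1 = 1, and hence tw(G) ≤ 1.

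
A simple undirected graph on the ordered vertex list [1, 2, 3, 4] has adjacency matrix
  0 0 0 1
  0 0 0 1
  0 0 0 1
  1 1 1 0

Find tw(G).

1

A width-1 tree decomposition is:
Bags: B1 = {3, 4}  B2 = {2, 4}  B3 = {1, 4}
Tree: B1–B2, B2–B3
Every bag has size at most 2, so the width is 2 − 1 = 1 and tw(G) ≤ 1. Since G has at least one edge (e.g. 4–3), it is not an edgeless graph, so tw(G) ≥ 1. Combining the bounds, tw(G) = 1.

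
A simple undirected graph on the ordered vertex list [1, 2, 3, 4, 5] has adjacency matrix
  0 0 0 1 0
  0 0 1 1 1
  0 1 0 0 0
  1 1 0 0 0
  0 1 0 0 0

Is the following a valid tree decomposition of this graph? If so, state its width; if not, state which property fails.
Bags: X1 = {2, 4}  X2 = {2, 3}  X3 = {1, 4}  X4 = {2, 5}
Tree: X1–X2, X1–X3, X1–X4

Every vertex of G appears in some bag (union = {1, 2, 3, 4, 5}); every edge is covered by a bag; and for each vertex v the set of bags containing v is connected in the bag tree. The decomposition is therefore valid. The largest bag has 2 vertices, so the width is 1.

Yes; width 1.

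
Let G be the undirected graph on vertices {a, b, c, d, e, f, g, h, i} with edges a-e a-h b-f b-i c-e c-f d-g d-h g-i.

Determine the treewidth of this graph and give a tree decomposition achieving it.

The largest bag has 3 vertices, giving width 2; this decomposition certifies tw(G) ≤ 2. Since i–g–d–h–a–e–c–f–b–i is a cycle in G, G is not acyclic. Forests are exactly the graphs of treewidth ≤ 1, so tw(G) ≥ 2. The upper and lower bounds meet at 2, so that is the treewidth.

Treewidth 2.
One such decomposition:
Bags: B1 = {d, g, i}  B2 = {d, h, i}  B3 = {a, h, i}  B4 = {a, e, i}  B5 = {c, e, i}  B6 = {c, f, i}  B7 = {b, f, i}
Tree: B1–B2, B2–B3, B3–B4, B4–B5, B5–B6, B6–B7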